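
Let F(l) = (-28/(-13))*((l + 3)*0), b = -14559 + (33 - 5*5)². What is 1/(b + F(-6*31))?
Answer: -1/14495 ≈ -6.8989e-5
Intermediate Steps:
b = -14495 (b = -14559 + (33 - 25)² = -14559 + 8² = -14559 + 64 = -14495)
F(l) = 0 (F(l) = (-28*(-1/13))*((3 + l)*0) = (28/13)*0 = 0)
1/(b + F(-6*31)) = 1/(-14495 + 0) = 1/(-14495) = -1/14495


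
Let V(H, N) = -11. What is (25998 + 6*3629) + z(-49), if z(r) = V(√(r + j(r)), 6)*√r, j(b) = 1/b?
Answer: 47772 - 77*I ≈ 47772.0 - 77.0*I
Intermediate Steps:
z(r) = -11*√r
(25998 + 6*3629) + z(-49) = (25998 + 6*3629) - 77*I = (25998 + 21774) - 77*I = 47772 - 77*I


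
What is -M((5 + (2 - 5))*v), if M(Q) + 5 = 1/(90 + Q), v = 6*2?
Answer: 569/114 ≈ 4.9912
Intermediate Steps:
v = 12
M(Q) = -5 + 1/(90 + Q)
-M((5 + (2 - 5))*v) = -(-449 - 5*(5 + (2 - 5))*12)/(90 + (5 + (2 - 5))*12) = -(-449 - 5*(5 - 3)*12)/(90 + (5 - 3)*12) = -(-449 - 10*12)/(90 + 2*12) = -(-449 - 5*24)/(90 + 24) = -(-449 - 120)/114 = -(-569)/114 = -1*(-569/114) = 569/114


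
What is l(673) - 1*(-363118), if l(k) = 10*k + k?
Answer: 370521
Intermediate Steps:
l(k) = 11*k
l(673) - 1*(-363118) = 11*673 - 1*(-363118) = 7403 + 363118 = 370521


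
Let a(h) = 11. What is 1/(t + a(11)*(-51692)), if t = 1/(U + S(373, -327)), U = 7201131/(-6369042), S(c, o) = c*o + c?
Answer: -258156656749/146790972909485402 ≈ -1.7587e-6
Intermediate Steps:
S(c, o) = c + c*o
U = -2400377/2123014 (U = 7201131*(-1/6369042) = -2400377/2123014 ≈ -1.1306)
t = -2123014/258156656749 (t = 1/(-2400377/2123014 + 373*(1 - 327)) = 1/(-2400377/2123014 + 373*(-326)) = 1/(-2400377/2123014 - 121598) = 1/(-258156656749/2123014) = -2123014/258156656749 ≈ -8.2237e-6)
1/(t + a(11)*(-51692)) = 1/(-2123014/258156656749 + 11*(-51692)) = 1/(-2123014/258156656749 - 568612) = 1/(-146790972909485402/258156656749) = -258156656749/146790972909485402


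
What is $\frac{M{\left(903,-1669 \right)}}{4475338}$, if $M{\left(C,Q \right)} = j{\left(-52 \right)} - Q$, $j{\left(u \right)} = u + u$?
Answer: $\frac{1565}{4475338} \approx 0.00034969$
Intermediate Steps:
$j{\left(u \right)} = 2 u$
$M{\left(C,Q \right)} = -104 - Q$ ($M{\left(C,Q \right)} = 2 \left(-52\right) - Q = -104 - Q$)
$\frac{M{\left(903,-1669 \right)}}{4475338} = \frac{-104 - -1669}{4475338} = \left(-104 + 1669\right) \frac{1}{4475338} = 1565 \cdot \frac{1}{4475338} = \frac{1565}{4475338}$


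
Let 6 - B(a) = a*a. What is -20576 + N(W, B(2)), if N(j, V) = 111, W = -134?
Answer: -20465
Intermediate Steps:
B(a) = 6 - a² (B(a) = 6 - a*a = 6 - a²)
-20576 + N(W, B(2)) = -20576 + 111 = -20465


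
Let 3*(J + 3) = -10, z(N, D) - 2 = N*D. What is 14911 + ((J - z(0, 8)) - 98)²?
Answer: 235960/9 ≈ 26218.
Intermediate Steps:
z(N, D) = 2 + D*N (z(N, D) = 2 + N*D = 2 + D*N)
J = -19/3 (J = -3 + (⅓)*(-10) = -3 - 10/3 = -19/3 ≈ -6.3333)
14911 + ((J - z(0, 8)) - 98)² = 14911 + ((-19/3 - (2 + 8*0)) - 98)² = 14911 + ((-19/3 - (2 + 0)) - 98)² = 14911 + ((-19/3 - 1*2) - 98)² = 14911 + ((-19/3 - 2) - 98)² = 14911 + (-25/3 - 98)² = 14911 + (-319/3)² = 14911 + 101761/9 = 235960/9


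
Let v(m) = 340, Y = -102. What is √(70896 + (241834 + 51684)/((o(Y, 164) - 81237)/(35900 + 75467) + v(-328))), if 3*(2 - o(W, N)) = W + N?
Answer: √18816581159345199102/16192939 ≈ 267.88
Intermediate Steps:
o(W, N) = 2 - N/3 - W/3 (o(W, N) = 2 - (W + N)/3 = 2 - (N + W)/3 = 2 + (-N/3 - W/3) = 2 - N/3 - W/3)
√(70896 + (241834 + 51684)/((o(Y, 164) - 81237)/(35900 + 75467) + v(-328))) = √(70896 + (241834 + 51684)/(((2 - ⅓*164 - ⅓*(-102)) - 81237)/(35900 + 75467) + 340)) = √(70896 + 293518/(((2 - 164/3 + 34) - 81237)/111367 + 340)) = √(70896 + 293518/((-56/3 - 81237)*(1/111367) + 340)) = √(70896 + 293518/(-243767/3*1/111367 + 340)) = √(70896 + 293518/(-243767/334101 + 340)) = √(70896 + 293518/(113350573/334101)) = √(70896 + 293518*(334101/113350573)) = √(70896 + 98064657318/113350573) = √(8134166880726/113350573) = √18816581159345199102/16192939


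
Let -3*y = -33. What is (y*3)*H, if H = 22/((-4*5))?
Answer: -363/10 ≈ -36.300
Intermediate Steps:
y = 11 (y = -⅓*(-33) = 11)
H = -11/10 (H = 22/(-20) = 22*(-1/20) = -11/10 ≈ -1.1000)
(y*3)*H = (11*3)*(-11/10) = 33*(-11/10) = -363/10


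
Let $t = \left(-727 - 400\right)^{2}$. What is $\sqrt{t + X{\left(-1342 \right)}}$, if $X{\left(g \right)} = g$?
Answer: $\sqrt{1268787} \approx 1126.4$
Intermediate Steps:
$t = 1270129$ ($t = \left(-727 - 400\right)^{2} = \left(-1127\right)^{2} = 1270129$)
$\sqrt{t + X{\left(-1342 \right)}} = \sqrt{1270129 - 1342} = \sqrt{1268787}$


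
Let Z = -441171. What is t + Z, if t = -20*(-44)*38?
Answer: -407731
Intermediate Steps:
t = 33440 (t = 880*38 = 33440)
t + Z = 33440 - 441171 = -407731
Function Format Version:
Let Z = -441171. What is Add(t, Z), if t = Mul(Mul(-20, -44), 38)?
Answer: -407731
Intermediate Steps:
t = 33440 (t = Mul(880, 38) = 33440)
Add(t, Z) = Add(33440, -441171) = -407731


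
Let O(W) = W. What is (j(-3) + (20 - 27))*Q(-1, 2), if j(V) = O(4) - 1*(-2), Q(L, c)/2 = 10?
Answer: -20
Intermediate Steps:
Q(L, c) = 20 (Q(L, c) = 2*10 = 20)
j(V) = 6 (j(V) = 4 - 1*(-2) = 4 + 2 = 6)
(j(-3) + (20 - 27))*Q(-1, 2) = (6 + (20 - 27))*20 = (6 - 7)*20 = -1*20 = -20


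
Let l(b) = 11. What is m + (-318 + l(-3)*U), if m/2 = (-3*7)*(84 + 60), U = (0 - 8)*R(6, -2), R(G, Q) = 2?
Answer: -6542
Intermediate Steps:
U = -16 (U = (0 - 8)*2 = -8*2 = -16)
m = -6048 (m = 2*((-3*7)*(84 + 60)) = 2*(-21*144) = 2*(-3024) = -6048)
m + (-318 + l(-3)*U) = -6048 + (-318 + 11*(-16)) = -6048 + (-318 - 176) = -6048 - 494 = -6542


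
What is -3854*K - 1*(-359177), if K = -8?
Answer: 390009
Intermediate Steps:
-3854*K - 1*(-359177) = -3854*(-8) - 1*(-359177) = 30832 + 359177 = 390009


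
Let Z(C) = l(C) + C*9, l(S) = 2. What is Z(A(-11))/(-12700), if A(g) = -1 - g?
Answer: -23/3175 ≈ -0.0072441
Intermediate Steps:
Z(C) = 2 + 9*C (Z(C) = 2 + C*9 = 2 + 9*C)
Z(A(-11))/(-12700) = (2 + 9*(-1 - 1*(-11)))/(-12700) = (2 + 9*(-1 + 11))*(-1/12700) = (2 + 9*10)*(-1/12700) = (2 + 90)*(-1/12700) = 92*(-1/12700) = -23/3175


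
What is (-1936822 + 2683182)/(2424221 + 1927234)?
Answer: 149272/870291 ≈ 0.17152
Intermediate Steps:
(-1936822 + 2683182)/(2424221 + 1927234) = 746360/4351455 = 746360*(1/4351455) = 149272/870291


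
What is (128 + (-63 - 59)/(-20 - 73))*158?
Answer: 1900108/93 ≈ 20431.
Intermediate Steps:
(128 + (-63 - 59)/(-20 - 73))*158 = (128 - 122/(-93))*158 = (128 - 122*(-1/93))*158 = (128 + 122/93)*158 = (12026/93)*158 = 1900108/93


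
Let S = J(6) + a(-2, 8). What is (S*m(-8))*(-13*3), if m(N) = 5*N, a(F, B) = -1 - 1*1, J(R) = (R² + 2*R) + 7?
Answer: 82680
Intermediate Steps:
J(R) = 7 + R² + 2*R
a(F, B) = -2 (a(F, B) = -1 - 1 = -2)
S = 53 (S = (7 + 6² + 2*6) - 2 = (7 + 36 + 12) - 2 = 55 - 2 = 53)
(S*m(-8))*(-13*3) = (53*(5*(-8)))*(-13*3) = (53*(-40))*(-39) = -2120*(-39) = 82680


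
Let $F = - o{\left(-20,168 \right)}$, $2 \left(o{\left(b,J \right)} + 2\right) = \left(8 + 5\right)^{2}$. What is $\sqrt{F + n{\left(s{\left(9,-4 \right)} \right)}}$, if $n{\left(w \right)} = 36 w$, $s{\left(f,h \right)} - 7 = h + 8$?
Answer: $\frac{\sqrt{1254}}{2} \approx 17.706$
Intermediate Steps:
$s{\left(f,h \right)} = 15 + h$ ($s{\left(f,h \right)} = 7 + \left(h + 8\right) = 7 + \left(8 + h\right) = 15 + h$)
$o{\left(b,J \right)} = \frac{165}{2}$ ($o{\left(b,J \right)} = -2 + \frac{\left(8 + 5\right)^{2}}{2} = -2 + \frac{13^{2}}{2} = -2 + \frac{1}{2} \cdot 169 = -2 + \frac{169}{2} = \frac{165}{2}$)
$F = - \frac{165}{2}$ ($F = \left(-1\right) \frac{165}{2} = - \frac{165}{2} \approx -82.5$)
$\sqrt{F + n{\left(s{\left(9,-4 \right)} \right)}} = \sqrt{- \frac{165}{2} + 36 \left(15 - 4\right)} = \sqrt{- \frac{165}{2} + 36 \cdot 11} = \sqrt{- \frac{165}{2} + 396} = \sqrt{\frac{627}{2}} = \frac{\sqrt{1254}}{2}$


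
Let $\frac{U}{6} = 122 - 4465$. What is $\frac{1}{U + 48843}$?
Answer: $\frac{1}{22785} \approx 4.3889 \cdot 10^{-5}$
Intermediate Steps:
$U = -26058$ ($U = 6 \left(122 - 4465\right) = 6 \left(-4343\right) = -26058$)
$\frac{1}{U + 48843} = \frac{1}{-26058 + 48843} = \frac{1}{22785}$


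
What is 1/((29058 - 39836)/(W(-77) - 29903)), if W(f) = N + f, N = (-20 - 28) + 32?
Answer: 14998/5389 ≈ 2.7831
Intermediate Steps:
N = -16 (N = -48 + 32 = -16)
W(f) = -16 + f
1/((29058 - 39836)/(W(-77) - 29903)) = 1/((29058 - 39836)/((-16 - 77) - 29903)) = 1/(-10778/(-93 - 29903)) = 1/(-10778/(-29996)) = 1/(-10778*(-1/29996)) = 1/(5389/14998) = 14998/5389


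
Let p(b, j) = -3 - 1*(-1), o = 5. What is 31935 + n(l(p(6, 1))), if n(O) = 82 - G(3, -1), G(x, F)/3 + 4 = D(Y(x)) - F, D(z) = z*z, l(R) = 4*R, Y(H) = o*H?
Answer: 31351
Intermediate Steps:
Y(H) = 5*H
p(b, j) = -2 (p(b, j) = -3 + 1 = -2)
D(z) = z**2
G(x, F) = -12 - 3*F + 75*x**2 (G(x, F) = -12 + 3*((5*x)**2 - F) = -12 + 3*(25*x**2 - F) = -12 + 3*(-F + 25*x**2) = -12 + (-3*F + 75*x**2) = -12 - 3*F + 75*x**2)
n(O) = -584 (n(O) = 82 - (-12 - 3*(-1) + 75*3**2) = 82 - (-12 + 3 + 75*9) = 82 - (-12 + 3 + 675) = 82 - 1*666 = 82 - 666 = -584)
31935 + n(l(p(6, 1))) = 31935 - 584 = 31351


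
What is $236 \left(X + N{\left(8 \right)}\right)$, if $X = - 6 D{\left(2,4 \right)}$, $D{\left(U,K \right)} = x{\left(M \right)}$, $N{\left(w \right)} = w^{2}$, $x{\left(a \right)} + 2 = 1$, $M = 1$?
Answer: $16520$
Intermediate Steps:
$x{\left(a \right)} = -1$ ($x{\left(a \right)} = -2 + 1 = -1$)
$D{\left(U,K \right)} = -1$
$X = 6$ ($X = \left(-6\right) \left(-1\right) = 6$)
$236 \left(X + N{\left(8 \right)}\right) = 236 \left(6 + 8^{2}\right) = 236 \left(6 + 64\right) = 236 \cdot 70 = 16520$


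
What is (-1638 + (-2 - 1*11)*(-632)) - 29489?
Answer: -22911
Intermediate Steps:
(-1638 + (-2 - 1*11)*(-632)) - 29489 = (-1638 + (-2 - 11)*(-632)) - 29489 = (-1638 - 13*(-632)) - 29489 = (-1638 + 8216) - 29489 = 6578 - 29489 = -22911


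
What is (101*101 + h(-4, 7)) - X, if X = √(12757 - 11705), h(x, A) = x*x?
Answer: 10217 - 2*√263 ≈ 10185.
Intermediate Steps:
h(x, A) = x²
X = 2*√263 (X = √1052 = 2*√263 ≈ 32.435)
(101*101 + h(-4, 7)) - X = (101*101 + (-4)²) - 2*√263 = (10201 + 16) - 2*√263 = 10217 - 2*√263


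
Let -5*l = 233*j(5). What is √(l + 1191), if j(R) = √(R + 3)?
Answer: √(29775 - 2330*√2)/5 ≈ 32.545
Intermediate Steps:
j(R) = √(3 + R)
l = -466*√2/5 (l = -233*√(3 + 5)/5 = -233*√8/5 = -233*2*√2/5 = -466*√2/5 ≈ -131.80)
√(l + 1191) = √(-466*√2/5 + 1191) = √(1191 - 466*√2/5)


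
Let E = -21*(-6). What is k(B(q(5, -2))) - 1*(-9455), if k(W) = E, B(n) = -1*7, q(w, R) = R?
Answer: 9581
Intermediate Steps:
B(n) = -7
E = 126
k(W) = 126
k(B(q(5, -2))) - 1*(-9455) = 126 - 1*(-9455) = 126 + 9455 = 9581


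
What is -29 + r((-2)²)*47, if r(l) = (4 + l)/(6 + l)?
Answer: 43/5 ≈ 8.6000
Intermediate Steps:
r(l) = (4 + l)/(6 + l)
-29 + r((-2)²)*47 = -29 + ((4 + (-2)²)/(6 + (-2)²))*47 = -29 + ((4 + 4)/(6 + 4))*47 = -29 + (8/10)*47 = -29 + ((⅒)*8)*47 = -29 + (⅘)*47 = -29 + 188/5 = 43/5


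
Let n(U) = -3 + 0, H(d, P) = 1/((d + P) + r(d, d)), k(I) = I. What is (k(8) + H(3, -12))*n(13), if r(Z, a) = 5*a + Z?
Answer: -73/3 ≈ -24.333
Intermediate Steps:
r(Z, a) = Z + 5*a
H(d, P) = 1/(P + 7*d) (H(d, P) = 1/((d + P) + (d + 5*d)) = 1/((P + d) + 6*d) = 1/(P + 7*d))
n(U) = -3
(k(8) + H(3, -12))*n(13) = (8 + 1/(-12 + 7*3))*(-3) = (8 + 1/(-12 + 21))*(-3) = (8 + 1/9)*(-3) = (8 + ⅑)*(-3) = (73/9)*(-3) = -73/3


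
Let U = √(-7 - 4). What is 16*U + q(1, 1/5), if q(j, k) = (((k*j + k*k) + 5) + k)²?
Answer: 18496/625 + 16*I*√11 ≈ 29.594 + 53.066*I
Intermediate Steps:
U = I*√11 (U = √(-11) = I*√11 ≈ 3.3166*I)
q(j, k) = (5 + k + k² + j*k)² (q(j, k) = (((j*k + k²) + 5) + k)² = (((k² + j*k) + 5) + k)² = ((5 + k² + j*k) + k)² = (5 + k + k² + j*k)²)
16*U + q(1, 1/5) = 16*(I*√11) + (5 + 1/5 + (1/5)² + 1*(1/5))² = 16*I*√11 + (5 + 1*(⅕) + (1*(⅕))² + 1*(1*(⅕)))² = 16*I*√11 + (5 + ⅕ + (⅕)² + 1*(⅕))² = 16*I*√11 + (5 + ⅕ + 1/25 + ⅕)² = 16*I*√11 + (136/25)² = 16*I*√11 + 18496/625 = 18496/625 + 16*I*√11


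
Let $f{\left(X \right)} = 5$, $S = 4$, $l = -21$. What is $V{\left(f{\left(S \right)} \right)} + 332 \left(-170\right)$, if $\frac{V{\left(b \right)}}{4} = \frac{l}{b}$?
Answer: $- \frac{282284}{5} \approx -56457.0$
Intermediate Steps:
$V{\left(b \right)} = - \frac{84}{b}$ ($V{\left(b \right)} = 4 \left(- \frac{21}{b}\right) = - \frac{84}{b}$)
$V{\left(f{\left(S \right)} \right)} + 332 \left(-170\right) = - \frac{84}{5} + 332 \left(-170\right) = \left(-84\right) \frac{1}{5} - 56440 = - \frac{84}{5} - 56440 = - \frac{282284}{5}$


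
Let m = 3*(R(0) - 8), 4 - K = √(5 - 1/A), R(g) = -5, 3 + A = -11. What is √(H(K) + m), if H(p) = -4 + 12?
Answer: I*√31 ≈ 5.5678*I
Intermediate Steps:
A = -14 (A = -3 - 11 = -14)
K = 4 - √994/14 (K = 4 - √(5 - 1/(-14)) = 4 - √(5 - 1*(-1/14)) = 4 - √(5 + 1/14) = 4 - √(71/14) = 4 - √994/14 ≈ 1.7480)
H(p) = 8
m = -39 (m = 3*(-5 - 8) = 3*(-13) = -39)
√(H(K) + m) = √(8 - 39) = √(-31) = I*√31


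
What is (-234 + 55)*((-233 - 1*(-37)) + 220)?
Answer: -4296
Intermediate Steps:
(-234 + 55)*((-233 - 1*(-37)) + 220) = -179*((-233 + 37) + 220) = -179*(-196 + 220) = -179*24 = -4296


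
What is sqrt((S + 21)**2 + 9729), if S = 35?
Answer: sqrt(12865) ≈ 113.42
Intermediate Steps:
sqrt((S + 21)**2 + 9729) = sqrt((35 + 21)**2 + 9729) = sqrt(56**2 + 9729) = sqrt(3136 + 9729) = sqrt(12865)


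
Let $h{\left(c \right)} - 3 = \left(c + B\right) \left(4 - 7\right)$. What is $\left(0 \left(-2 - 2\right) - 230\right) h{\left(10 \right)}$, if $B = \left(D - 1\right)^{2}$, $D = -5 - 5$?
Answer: $89700$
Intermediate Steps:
$D = -10$
$B = 121$ ($B = \left(-10 - 1\right)^{2} = \left(-11\right)^{2} = 121$)
$h{\left(c \right)} = -360 - 3 c$ ($h{\left(c \right)} = 3 + \left(c + 121\right) \left(4 - 7\right) = 3 + \left(121 + c\right) \left(-3\right) = 3 - \left(363 + 3 c\right) = -360 - 3 c$)
$\left(0 \left(-2 - 2\right) - 230\right) h{\left(10 \right)} = \left(0 \left(-2 - 2\right) - 230\right) \left(-360 - 30\right) = \left(0 \left(-4\right) - 230\right) \left(-360 - 30\right) = \left(0 - 230\right) \left(-390\right) = \left(-230\right) \left(-390\right) = 89700$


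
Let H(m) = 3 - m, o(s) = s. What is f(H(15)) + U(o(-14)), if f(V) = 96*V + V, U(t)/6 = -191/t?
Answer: -7575/7 ≈ -1082.1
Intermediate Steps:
U(t) = -1146/t (U(t) = 6*(-191/t) = -1146/t)
f(V) = 97*V
f(H(15)) + U(o(-14)) = 97*(3 - 1*15) - 1146/(-14) = 97*(3 - 15) - 1146*(-1/14) = 97*(-12) + 573/7 = -1164 + 573/7 = -7575/7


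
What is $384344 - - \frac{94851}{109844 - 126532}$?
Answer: $\frac{6413837821}{16688} \approx 3.8434 \cdot 10^{5}$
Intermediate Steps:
$384344 - - \frac{94851}{109844 - 126532} = 384344 - - \frac{94851}{-16688} = 384344 - \left(-94851\right) \left(- \frac{1}{16688}\right) = 384344 - \frac{94851}{16688} = \frac{6413837821}{16688}$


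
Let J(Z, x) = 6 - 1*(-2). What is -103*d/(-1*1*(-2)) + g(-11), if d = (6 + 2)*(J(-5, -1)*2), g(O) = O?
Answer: -6603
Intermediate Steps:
J(Z, x) = 8 (J(Z, x) = 6 + 2 = 8)
d = 128 (d = (6 + 2)*(8*2) = 8*16 = 128)
-103*d/(-1*1*(-2)) + g(-11) = -13184/(-1*1*(-2)) - 11 = -13184/((-1*(-2))) - 11 = -13184/2 - 11 = -103*64 - 11 = -6592 - 11 = -6603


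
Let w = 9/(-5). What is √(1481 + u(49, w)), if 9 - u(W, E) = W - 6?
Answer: √1447 ≈ 38.039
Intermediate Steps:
w = -9/5 (w = 9*(-⅕) = -9/5 ≈ -1.8000)
u(W, E) = 15 - W (u(W, E) = 9 - (W - 6) = 9 - (-6 + W) = 9 + (6 - W) = 15 - W)
√(1481 + u(49, w)) = √(1481 + (15 - 1*49)) = √(1481 + (15 - 49)) = √(1481 - 34) = √1447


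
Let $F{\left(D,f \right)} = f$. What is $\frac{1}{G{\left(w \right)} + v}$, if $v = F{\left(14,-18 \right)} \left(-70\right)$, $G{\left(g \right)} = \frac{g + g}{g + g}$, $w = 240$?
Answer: $\frac{1}{1261} \approx 0.00079302$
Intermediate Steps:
$G{\left(g \right)} = 1$ ($G{\left(g \right)} = \frac{2 g}{2 g} = 2 g \frac{1}{2 g} = 1$)
$v = 1260$ ($v = \left(-18\right) \left(-70\right) = 1260$)
$\frac{1}{G{\left(w \right)} + v} = \frac{1}{1 + 1260} = \frac{1}{1261}$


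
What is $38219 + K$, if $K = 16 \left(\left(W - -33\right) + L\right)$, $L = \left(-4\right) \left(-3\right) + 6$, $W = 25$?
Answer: $39435$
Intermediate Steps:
$L = 18$ ($L = 12 + 6 = 18$)
$K = 1216$ ($K = 16 \left(\left(25 - -33\right) + 18\right) = 16 \left(\left(25 + 33\right) + 18\right) = 16 \left(58 + 18\right) = 16 \cdot 76 = 1216$)
$38219 + K = 38219 + 1216 = 39435$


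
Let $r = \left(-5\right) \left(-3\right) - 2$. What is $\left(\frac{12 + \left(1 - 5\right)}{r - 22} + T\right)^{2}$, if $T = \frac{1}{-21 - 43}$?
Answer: $\frac{271441}{331776} \approx 0.81815$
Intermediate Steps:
$r = 13$ ($r = 15 - 2 = 13$)
$T = - \frac{1}{64}$ ($T = \frac{1}{-64} = - \frac{1}{64} \approx -0.015625$)
$\left(\frac{12 + \left(1 - 5\right)}{r - 22} + T\right)^{2} = \left(\frac{12 + \left(1 - 5\right)}{13 - 22} - \frac{1}{64}\right)^{2} = \left(\frac{12 - 4}{-9} - \frac{1}{64}\right)^{2} = \left(8 \left(- \frac{1}{9}\right) - \frac{1}{64}\right)^{2} = \left(- \frac{8}{9} - \frac{1}{64}\right)^{2} = \left(- \frac{521}{576}\right)^{2} = \frac{271441}{331776}$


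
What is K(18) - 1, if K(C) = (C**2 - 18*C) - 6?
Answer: -7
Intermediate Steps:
K(C) = -6 + C**2 - 18*C
K(18) - 1 = (-6 + 18**2 - 18*18) - 1 = (-6 + 324 - 324) - 1 = -6 - 1 = -7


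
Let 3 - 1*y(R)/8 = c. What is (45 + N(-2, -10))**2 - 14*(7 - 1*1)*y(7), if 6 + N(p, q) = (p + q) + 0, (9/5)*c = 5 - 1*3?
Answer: -1621/3 ≈ -540.33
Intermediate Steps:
c = 10/9 (c = 5*(5 - 1*3)/9 = 5*(5 - 3)/9 = (5/9)*2 = 10/9 ≈ 1.1111)
y(R) = 136/9 (y(R) = 24 - 8*10/9 = 24 - 80/9 = 136/9)
N(p, q) = -6 + p + q (N(p, q) = -6 + ((p + q) + 0) = -6 + (p + q) = -6 + p + q)
(45 + N(-2, -10))**2 - 14*(7 - 1*1)*y(7) = (45 + (-6 - 2 - 10))**2 - 14*(7 - 1*1)*136/9 = (45 - 18)**2 - 14*(7 - 1)*136/9 = 27**2 - 14*6*136/9 = 729 - 84*136/9 = 729 - 1*3808/3 = 729 - 3808/3 = -1621/3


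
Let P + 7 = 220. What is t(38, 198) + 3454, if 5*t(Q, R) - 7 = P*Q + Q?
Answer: 25409/5 ≈ 5081.8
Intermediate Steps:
P = 213 (P = -7 + 220 = 213)
t(Q, R) = 7/5 + 214*Q/5 (t(Q, R) = 7/5 + (213*Q + Q)/5 = 7/5 + (214*Q)/5 = 7/5 + 214*Q/5)
t(38, 198) + 3454 = (7/5 + (214/5)*38) + 3454 = (7/5 + 8132/5) + 3454 = 8139/5 + 3454 = 25409/5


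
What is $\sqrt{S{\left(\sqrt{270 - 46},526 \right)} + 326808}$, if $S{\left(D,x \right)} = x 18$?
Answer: $6 \sqrt{9341} \approx 579.89$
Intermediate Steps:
$S{\left(D,x \right)} = 18 x$
$\sqrt{S{\left(\sqrt{270 - 46},526 \right)} + 326808} = \sqrt{18 \cdot 526 + 326808} = \sqrt{9468 + 326808} = \sqrt{336276} = 6 \sqrt{9341}$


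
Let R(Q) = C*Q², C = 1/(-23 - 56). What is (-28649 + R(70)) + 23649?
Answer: -399900/79 ≈ -5062.0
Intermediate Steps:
C = -1/79 (C = 1/(-79) = -1/79 ≈ -0.012658)
R(Q) = -Q²/79
(-28649 + R(70)) + 23649 = (-28649 - 1/79*70²) + 23649 = (-28649 - 1/79*4900) + 23649 = (-28649 - 4900/79) + 23649 = -2268171/79 + 23649 = -399900/79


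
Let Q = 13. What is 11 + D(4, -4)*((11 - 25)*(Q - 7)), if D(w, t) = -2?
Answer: 179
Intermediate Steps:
11 + D(4, -4)*((11 - 25)*(Q - 7)) = 11 - 2*(11 - 25)*(13 - 7) = 11 - (-28)*6 = 11 - 2*(-84) = 11 + 168 = 179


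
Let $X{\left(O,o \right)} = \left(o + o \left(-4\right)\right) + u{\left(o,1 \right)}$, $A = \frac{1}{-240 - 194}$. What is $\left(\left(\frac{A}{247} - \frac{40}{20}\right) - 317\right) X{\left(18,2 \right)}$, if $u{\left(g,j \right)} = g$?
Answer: $\frac{68392326}{53599} \approx 1276.0$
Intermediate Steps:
$A = - \frac{1}{434}$ ($A = \frac{1}{-434} = - \frac{1}{434} \approx -0.0023041$)
$X{\left(O,o \right)} = - 2 o$ ($X{\left(O,o \right)} = \left(o + o \left(-4\right)\right) + o = \left(o - 4 o\right) + o = - 3 o + o = - 2 o$)
$\left(\left(\frac{A}{247} - \frac{40}{20}\right) - 317\right) X{\left(18,2 \right)} = \left(\left(- \frac{1}{434 \cdot 247} - \frac{40}{20}\right) - 317\right) \left(\left(-2\right) 2\right) = \left(\left(\left(- \frac{1}{434}\right) \frac{1}{247} - 2\right) - 317\right) \left(-4\right) = \left(\left(- \frac{1}{107198} - 2\right) - 317\right) \left(-4\right) = \left(- \frac{214397}{107198} - 317\right) \left(-4\right) = \left(- \frac{34196163}{107198}\right) \left(-4\right) = \frac{68392326}{53599}$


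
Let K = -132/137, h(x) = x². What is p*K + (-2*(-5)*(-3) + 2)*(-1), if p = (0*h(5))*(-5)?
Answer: 28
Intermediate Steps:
p = 0 (p = (0*5²)*(-5) = (0*25)*(-5) = 0*(-5) = 0)
K = -132/137 (K = -132*1/137 = -132/137 ≈ -0.96350)
p*K + (-2*(-5)*(-3) + 2)*(-1) = 0*(-132/137) + (-2*(-5)*(-3) + 2)*(-1) = 0 + (10*(-3) + 2)*(-1) = 0 + (-30 + 2)*(-1) = 0 - 28*(-1) = 0 + 28 = 28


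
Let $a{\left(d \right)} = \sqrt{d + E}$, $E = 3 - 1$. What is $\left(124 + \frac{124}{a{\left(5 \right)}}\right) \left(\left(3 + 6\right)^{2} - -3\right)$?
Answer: $10416 + 1488 \sqrt{7} \approx 14353.0$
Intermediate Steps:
$E = 2$
$a{\left(d \right)} = \sqrt{2 + d}$ ($a{\left(d \right)} = \sqrt{d + 2} = \sqrt{2 + d}$)
$\left(124 + \frac{124}{a{\left(5 \right)}}\right) \left(\left(3 + 6\right)^{2} - -3\right) = \left(124 + \frac{124}{\sqrt{2 + 5}}\right) \left(\left(3 + 6\right)^{2} - -3\right) = \left(124 + \frac{124}{\sqrt{7}}\right) \left(9^{2} + 3\right) = \left(124 + 124 \frac{\sqrt{7}}{7}\right) \left(81 + 3\right) = \left(124 + \frac{124 \sqrt{7}}{7}\right) 84 = 10416 + 1488 \sqrt{7}$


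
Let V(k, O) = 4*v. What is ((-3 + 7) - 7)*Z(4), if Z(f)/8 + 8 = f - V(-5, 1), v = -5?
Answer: -384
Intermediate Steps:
V(k, O) = -20 (V(k, O) = 4*(-5) = -20)
Z(f) = 96 + 8*f (Z(f) = -64 + 8*(f - 1*(-20)) = -64 + 8*(f + 20) = -64 + 8*(20 + f) = -64 + (160 + 8*f) = 96 + 8*f)
((-3 + 7) - 7)*Z(4) = ((-3 + 7) - 7)*(96 + 8*4) = (4 - 7)*(96 + 32) = -3*128 = -384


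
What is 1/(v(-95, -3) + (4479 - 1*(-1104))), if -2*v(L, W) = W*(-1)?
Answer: 2/11163 ≈ 0.00017916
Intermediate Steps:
v(L, W) = W/2 (v(L, W) = -W*(-1)/2 = -(-1)*W/2 = W/2)
1/(v(-95, -3) + (4479 - 1*(-1104))) = 1/((1/2)*(-3) + (4479 - 1*(-1104))) = 1/(-3/2 + (4479 + 1104)) = 1/(-3/2 + 5583) = 1/(11163/2) = 2/11163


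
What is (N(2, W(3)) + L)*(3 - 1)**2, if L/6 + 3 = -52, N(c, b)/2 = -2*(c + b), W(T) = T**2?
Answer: -1496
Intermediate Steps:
N(c, b) = -4*b - 4*c (N(c, b) = 2*(-2*(c + b)) = 2*(-2*(b + c)) = 2*(-2*b - 2*c) = -4*b - 4*c)
L = -330 (L = -18 + 6*(-52) = -18 - 312 = -330)
(N(2, W(3)) + L)*(3 - 1)**2 = ((-4*3**2 - 4*2) - 330)*(3 - 1)**2 = ((-4*9 - 8) - 330)*2**2 = ((-36 - 8) - 330)*4 = (-44 - 330)*4 = -374*4 = -1496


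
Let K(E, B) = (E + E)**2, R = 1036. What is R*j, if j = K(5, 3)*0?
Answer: 0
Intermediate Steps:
K(E, B) = 4*E**2 (K(E, B) = (2*E)**2 = 4*E**2)
j = 0 (j = (4*5**2)*0 = (4*25)*0 = 100*0 = 0)
R*j = 1036*0 = 0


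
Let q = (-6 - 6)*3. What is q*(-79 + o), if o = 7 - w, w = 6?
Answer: 2808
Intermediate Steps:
o = 1 (o = 7 - 1*6 = 7 - 6 = 1)
q = -36 (q = -12*3 = -36)
q*(-79 + o) = -36*(-79 + 1) = -36*(-78) = 2808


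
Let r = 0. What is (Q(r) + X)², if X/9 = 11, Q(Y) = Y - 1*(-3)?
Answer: 10404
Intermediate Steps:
Q(Y) = 3 + Y (Q(Y) = Y + 3 = 3 + Y)
X = 99 (X = 9*11 = 99)
(Q(r) + X)² = ((3 + 0) + 99)² = (3 + 99)² = 102² = 10404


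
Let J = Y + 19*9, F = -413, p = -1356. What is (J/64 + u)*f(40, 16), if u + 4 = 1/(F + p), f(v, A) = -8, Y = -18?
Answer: 182271/14152 ≈ 12.880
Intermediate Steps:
J = 153 (J = -18 + 19*9 = -18 + 171 = 153)
u = -7077/1769 (u = -4 + 1/(-413 - 1356) = -4 + 1/(-1769) = -4 - 1/1769 = -7077/1769 ≈ -4.0006)
(J/64 + u)*f(40, 16) = (153/64 - 7077/1769)*(-8) = -182271/113216*(-8) = 182271/14152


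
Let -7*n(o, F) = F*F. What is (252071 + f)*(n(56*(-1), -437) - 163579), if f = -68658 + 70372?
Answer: -48437477610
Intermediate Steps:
n(o, F) = -F**2/7 (n(o, F) = -F*F/7 = -F**2/7)
f = 1714
(252071 + f)*(n(56*(-1), -437) - 163579) = (252071 + 1714)*(-1/7*(-437)**2 - 163579) = 253785*(-1/7*190969 - 163579) = 253785*(-190969/7 - 163579) = 253785*(-1336022/7) = -48437477610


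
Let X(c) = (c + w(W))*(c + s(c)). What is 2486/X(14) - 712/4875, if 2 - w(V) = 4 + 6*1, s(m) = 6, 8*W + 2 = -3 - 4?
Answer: 133709/6500 ≈ 20.571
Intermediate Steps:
W = -9/8 (W = -¼ + (-3 - 4)/8 = -¼ + (⅛)*(-7) = -¼ - 7/8 = -9/8 ≈ -1.1250)
w(V) = -8 (w(V) = 2 - (4 + 6*1) = 2 - (4 + 6) = 2 - 1*10 = 2 - 10 = -8)
X(c) = (-8 + c)*(6 + c) (X(c) = (c - 8)*(c + 6) = (-8 + c)*(6 + c))
2486/X(14) - 712/4875 = 2486/(-48 + 14² - 2*14) - 712/4875 = 2486/(-48 + 196 - 28) - 712*1/4875 = 2486/120 - 712/4875 = 2486*(1/120) - 712/4875 = 1243/60 - 712/4875 = 133709/6500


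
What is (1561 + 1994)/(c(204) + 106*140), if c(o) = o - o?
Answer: 711/2968 ≈ 0.23956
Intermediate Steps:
c(o) = 0
(1561 + 1994)/(c(204) + 106*140) = (1561 + 1994)/(0 + 106*140) = 3555/(0 + 14840) = 3555/14840 = 3555*(1/14840) = 711/2968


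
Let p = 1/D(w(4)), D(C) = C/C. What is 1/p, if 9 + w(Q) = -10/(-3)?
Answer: 1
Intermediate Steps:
w(Q) = -17/3 (w(Q) = -9 - 10/(-3) = -9 - 10*(-⅓) = -9 + 10/3 = -17/3)
D(C) = 1
p = 1 (p = 1/1 = 1)
1/p = 1/1 = 1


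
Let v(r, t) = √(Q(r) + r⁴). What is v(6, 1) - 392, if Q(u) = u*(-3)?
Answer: -392 + 3*√142 ≈ -356.25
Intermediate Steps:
Q(u) = -3*u
v(r, t) = √(r⁴ - 3*r) (v(r, t) = √(-3*r + r⁴) = √(r⁴ - 3*r))
v(6, 1) - 392 = √(6*(-3 + 6³)) - 392 = √(6*(-3 + 216)) - 392 = √(6*213) - 392 = √1278 - 392 = 3*√142 - 392 = -392 + 3*√142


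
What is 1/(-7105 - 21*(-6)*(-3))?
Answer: -1/7483 ≈ -0.00013364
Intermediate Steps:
1/(-7105 - 21*(-6)*(-3)) = 1/(-7105 + 126*(-3)) = 1/(-7105 - 378) = 1/(-7483) = -1/7483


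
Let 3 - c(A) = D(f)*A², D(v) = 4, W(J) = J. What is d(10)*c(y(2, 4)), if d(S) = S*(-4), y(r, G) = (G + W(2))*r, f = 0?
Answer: 22920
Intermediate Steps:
y(r, G) = r*(2 + G) (y(r, G) = (G + 2)*r = (2 + G)*r = r*(2 + G))
d(S) = -4*S
c(A) = 3 - 4*A²
d(10)*c(y(2, 4)) = (-4*10)*(3 - 4*4*(2 + 4)²) = -40*(3 - 4*(2*6)²) = -40*(3 - 4*12²) = -40*(3 - 4*144) = -40*(3 - 576) = -40*(-573) = 22920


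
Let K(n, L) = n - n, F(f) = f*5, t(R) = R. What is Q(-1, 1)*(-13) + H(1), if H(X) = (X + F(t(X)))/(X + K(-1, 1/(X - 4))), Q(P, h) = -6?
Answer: 84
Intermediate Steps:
F(f) = 5*f
K(n, L) = 0
H(X) = 6 (H(X) = (X + 5*X)/(X + 0) = (6*X)/X = 6)
Q(-1, 1)*(-13) + H(1) = -6*(-13) + 6 = 78 + 6 = 84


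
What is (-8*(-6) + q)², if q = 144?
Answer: 36864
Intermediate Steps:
(-8*(-6) + q)² = (-8*(-6) + 144)² = (48 + 144)² = 192² = 36864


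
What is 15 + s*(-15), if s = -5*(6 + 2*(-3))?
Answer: 15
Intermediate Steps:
s = 0 (s = -5*(6 - 6) = -5*0 = 0)
15 + s*(-15) = 15 + 0*(-15) = 15 + 0 = 15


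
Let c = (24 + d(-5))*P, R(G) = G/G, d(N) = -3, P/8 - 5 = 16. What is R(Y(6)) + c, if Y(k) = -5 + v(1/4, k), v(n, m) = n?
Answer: 3529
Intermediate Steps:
P = 168 (P = 40 + 8*16 = 40 + 128 = 168)
Y(k) = -19/4 (Y(k) = -5 + 1/4 = -5 + ¼ = -19/4)
R(G) = 1
c = 3528 (c = (24 - 3)*168 = 21*168 = 3528)
R(Y(6)) + c = 1 + 3528 = 3529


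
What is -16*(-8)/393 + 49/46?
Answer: 25145/18078 ≈ 1.3909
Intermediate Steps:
-16*(-8)/393 + 49/46 = 128*(1/393) + 49*(1/46) = 128/393 + 49/46 = 25145/18078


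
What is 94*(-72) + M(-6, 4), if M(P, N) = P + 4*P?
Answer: -6798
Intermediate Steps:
M(P, N) = 5*P
94*(-72) + M(-6, 4) = 94*(-72) + 5*(-6) = -6768 - 30 = -6798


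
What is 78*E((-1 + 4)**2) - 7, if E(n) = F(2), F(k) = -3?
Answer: -241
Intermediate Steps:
E(n) = -3
78*E((-1 + 4)**2) - 7 = 78*(-3) - 7 = -234 - 7 = -241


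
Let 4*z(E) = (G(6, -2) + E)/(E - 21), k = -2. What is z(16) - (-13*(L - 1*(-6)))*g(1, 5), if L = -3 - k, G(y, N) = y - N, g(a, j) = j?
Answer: 1619/5 ≈ 323.80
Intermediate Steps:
L = -1 (L = -3 - 1*(-2) = -3 + 2 = -1)
z(E) = (8 + E)/(4*(-21 + E)) (z(E) = (((6 - 1*(-2)) + E)/(E - 21))/4 = (((6 + 2) + E)/(-21 + E))/4 = ((8 + E)/(-21 + E))/4 = (8 + E)/(4*(-21 + E)))
z(16) - (-13*(L - 1*(-6)))*g(1, 5) = (8 + 16)/(4*(-21 + 16)) - (-13*(-1 - 1*(-6)))*5 = (¼)*24/(-5) - (-13*(-1 + 6))*5 = (¼)*(-⅕)*24 - (-13*5)*5 = -6/5 - (-65)*5 = -6/5 - 1*(-325) = -6/5 + 325 = 1619/5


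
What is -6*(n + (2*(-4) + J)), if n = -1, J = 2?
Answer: 42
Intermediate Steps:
-6*(n + (2*(-4) + J)) = -6*(-1 + (2*(-4) + 2)) = -6*(-1 + (-8 + 2)) = -6*(-1 - 6) = -6*(-7) = 42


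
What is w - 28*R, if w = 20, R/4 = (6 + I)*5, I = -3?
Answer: -1660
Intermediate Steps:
R = 60 (R = 4*((6 - 3)*5) = 4*(3*5) = 4*15 = 60)
w - 28*R = 20 - 28*60 = 20 - 1680 = -1660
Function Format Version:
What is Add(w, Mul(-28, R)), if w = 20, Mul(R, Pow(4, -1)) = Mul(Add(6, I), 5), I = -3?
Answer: -1660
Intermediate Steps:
R = 60 (R = Mul(4, Mul(Add(6, -3), 5)) = Mul(4, Mul(3, 5)) = Mul(4, 15) = 60)
Add(w, Mul(-28, R)) = Add(20, Mul(-28, 60)) = Add(20, -1680) = -1660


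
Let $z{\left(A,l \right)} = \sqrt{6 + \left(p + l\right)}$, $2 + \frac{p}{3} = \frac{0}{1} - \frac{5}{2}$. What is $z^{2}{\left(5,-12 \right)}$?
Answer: $- \frac{39}{2} \approx -19.5$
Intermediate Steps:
$p = - \frac{27}{2}$ ($p = -6 + 3 \left(\frac{0}{1} - \frac{5}{2}\right) = -6 + 3 \left(0 \cdot 1 - \frac{5}{2}\right) = -6 + 3 \left(0 - \frac{5}{2}\right) = -6 + 3 \left(- \frac{5}{2}\right) = -6 - \frac{15}{2} = - \frac{27}{2} \approx -13.5$)
$z{\left(A,l \right)} = \sqrt{- \frac{15}{2} + l}$ ($z{\left(A,l \right)} = \sqrt{6 + \left(- \frac{27}{2} + l\right)} = \sqrt{- \frac{15}{2} + l}$)
$z^{2}{\left(5,-12 \right)} = \left(\frac{\sqrt{-30 + 4 \left(-12\right)}}{2}\right)^{2} = \left(\frac{\sqrt{-30 - 48}}{2}\right)^{2} = \left(\frac{\sqrt{-78}}{2}\right)^{2} = \left(\frac{i \sqrt{78}}{2}\right)^{2} = - \frac{39}{2}$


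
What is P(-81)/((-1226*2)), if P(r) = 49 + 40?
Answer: -89/2452 ≈ -0.036297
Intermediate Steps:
P(r) = 89
P(-81)/((-1226*2)) = 89/((-1226*2)) = 89/(-2452) = 89*(-1/2452) = -89/2452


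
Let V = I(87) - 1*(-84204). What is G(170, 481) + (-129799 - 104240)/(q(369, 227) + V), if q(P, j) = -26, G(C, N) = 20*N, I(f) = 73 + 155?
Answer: 811751681/84406 ≈ 9617.2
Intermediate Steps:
I(f) = 228
V = 84432 (V = 228 - 1*(-84204) = 228 + 84204 = 84432)
G(170, 481) + (-129799 - 104240)/(q(369, 227) + V) = 20*481 + (-129799 - 104240)/(-26 + 84432) = 9620 - 234039/84406 = 811751681/84406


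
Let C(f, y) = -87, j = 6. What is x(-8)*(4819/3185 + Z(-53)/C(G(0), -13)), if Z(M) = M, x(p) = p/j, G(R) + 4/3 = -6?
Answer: -2352232/831285 ≈ -2.8296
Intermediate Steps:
G(R) = -22/3 (G(R) = -4/3 - 6 = -22/3)
x(p) = p/6
x(-8)*(4819/3185 + Z(-53)/C(G(0), -13)) = ((⅙)*(-8))*(4819/3185 - 53/(-87)) = -4*(4819*(1/3185) - 53*(-1/87))/3 = -4*(4819/3185 + 53/87)/3 = -4/3*588058/277095 = -2352232/831285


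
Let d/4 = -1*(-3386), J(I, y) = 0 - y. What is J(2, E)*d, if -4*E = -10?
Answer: -33860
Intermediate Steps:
E = 5/2 (E = -¼*(-10) = 5/2 ≈ 2.5000)
J(I, y) = -y
d = 13544 (d = 4*(-1*(-3386)) = 4*3386 = 13544)
J(2, E)*d = -1*5/2*13544 = -5/2*13544 = -33860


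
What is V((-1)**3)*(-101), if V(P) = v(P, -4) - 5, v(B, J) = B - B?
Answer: 505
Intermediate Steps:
v(B, J) = 0
V(P) = -5 (V(P) = 0 - 5 = -5)
V((-1)**3)*(-101) = -5*(-101) = 505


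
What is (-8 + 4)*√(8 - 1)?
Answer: -4*√7 ≈ -10.583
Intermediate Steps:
(-8 + 4)*√(8 - 1) = -4*√7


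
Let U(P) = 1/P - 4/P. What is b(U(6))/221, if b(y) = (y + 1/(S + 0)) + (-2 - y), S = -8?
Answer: -1/104 ≈ -0.0096154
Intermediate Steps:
U(P) = -3/P (U(P) = 1/P - 4/P = -3/P)
b(y) = -17/8 (b(y) = (y + 1/(-8 + 0)) + (-2 - y) = (y + 1/(-8)) + (-2 - y) = (y - ⅛) + (-2 - y) = (-⅛ + y) + (-2 - y) = -17/8)
b(U(6))/221 = -17/8/221 = -17/8*1/221 = -1/104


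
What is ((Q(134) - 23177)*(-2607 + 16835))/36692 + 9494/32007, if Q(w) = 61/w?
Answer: -7522637452505/837072942 ≈ -8986.8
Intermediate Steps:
((Q(134) - 23177)*(-2607 + 16835))/36692 + 9494/32007 = ((61/134 - 23177)*(-2607 + 16835))/36692 + 9494/32007 = ((61*(1/134) - 23177)*14228)*(1/36692) + 9494*(1/32007) = ((61/134 - 23177)*14228)*(1/36692) + 202/681 = -3105657/134*14228*(1/36692) + 202/681 = -22093643898/67*1/36692 + 202/681 = -11046821949/1229182 + 202/681 = -7522637452505/837072942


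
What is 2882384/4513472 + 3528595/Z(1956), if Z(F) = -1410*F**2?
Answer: 48541547963675/76088248636896 ≈ 0.63796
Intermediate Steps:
2882384/4513472 + 3528595/Z(1956) = 2882384/4513472 + 3528595/((-1410*1956**2)) = 2882384*(1/4513472) + 3528595/((-1410*3825936)) = 180149/282092 + 3528595/(-5394569760) = 180149/282092 + 3528595*(-1/5394569760) = 180149/282092 - 705719/1078913952 = 48541547963675/76088248636896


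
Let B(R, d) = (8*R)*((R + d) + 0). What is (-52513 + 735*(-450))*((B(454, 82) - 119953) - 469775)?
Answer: -520097089312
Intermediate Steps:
B(R, d) = 8*R*(R + d) (B(R, d) = (8*R)*(R + d) = 8*R*(R + d))
(-52513 + 735*(-450))*((B(454, 82) - 119953) - 469775) = (-52513 + 735*(-450))*((8*454*(454 + 82) - 119953) - 469775) = (-52513 - 330750)*((8*454*536 - 119953) - 469775) = -383263*((1946752 - 119953) - 469775) = -383263*(1826799 - 469775) = -383263*1357024 = -520097089312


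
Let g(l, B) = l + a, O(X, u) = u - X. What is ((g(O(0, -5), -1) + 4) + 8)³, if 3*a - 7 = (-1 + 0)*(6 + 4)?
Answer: 216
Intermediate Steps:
a = -1 (a = 7/3 + ((-1 + 0)*(6 + 4))/3 = 7/3 + (-1*10)/3 = 7/3 + (⅓)*(-10) = 7/3 - 10/3 = -1)
g(l, B) = -1 + l (g(l, B) = l - 1 = -1 + l)
((g(O(0, -5), -1) + 4) + 8)³ = (((-1 + (-5 - 1*0)) + 4) + 8)³ = (((-1 + (-5 + 0)) + 4) + 8)³ = (((-1 - 5) + 4) + 8)³ = ((-6 + 4) + 8)³ = (-2 + 8)³ = 6³ = 216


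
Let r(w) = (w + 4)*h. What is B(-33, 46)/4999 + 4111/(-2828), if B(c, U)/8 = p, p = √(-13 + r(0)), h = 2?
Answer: -4111/2828 + 8*I*√5/4999 ≈ -1.4537 + 0.0035784*I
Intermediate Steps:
r(w) = 8 + 2*w (r(w) = (w + 4)*2 = (4 + w)*2 = 8 + 2*w)
p = I*√5 (p = √(-13 + (8 + 2*0)) = √(-13 + (8 + 0)) = √(-13 + 8) = √(-5) = I*√5 ≈ 2.2361*I)
B(c, U) = 8*I*√5 (B(c, U) = 8*(I*√5) = 8*I*√5)
B(-33, 46)/4999 + 4111/(-2828) = (8*I*√5)/4999 + 4111/(-2828) = (8*I*√5)*(1/4999) + 4111*(-1/2828) = 8*I*√5/4999 - 4111/2828 = -4111/2828 + 8*I*√5/4999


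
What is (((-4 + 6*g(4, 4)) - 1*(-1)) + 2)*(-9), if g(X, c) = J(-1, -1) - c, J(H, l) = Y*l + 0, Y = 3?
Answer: 387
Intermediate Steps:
J(H, l) = 3*l (J(H, l) = 3*l + 0 = 3*l)
g(X, c) = -3 - c (g(X, c) = 3*(-1) - c = -3 - c)
(((-4 + 6*g(4, 4)) - 1*(-1)) + 2)*(-9) = (((-4 + 6*(-3 - 1*4)) - 1*(-1)) + 2)*(-9) = (((-4 + 6*(-3 - 4)) + 1) + 2)*(-9) = (((-4 + 6*(-7)) + 1) + 2)*(-9) = (((-4 - 42) + 1) + 2)*(-9) = ((-46 + 1) + 2)*(-9) = (-45 + 2)*(-9) = -43*(-9) = 387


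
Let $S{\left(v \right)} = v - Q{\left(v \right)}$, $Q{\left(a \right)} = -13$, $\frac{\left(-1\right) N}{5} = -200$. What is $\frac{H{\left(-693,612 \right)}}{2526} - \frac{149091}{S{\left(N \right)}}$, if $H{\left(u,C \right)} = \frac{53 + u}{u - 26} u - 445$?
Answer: $- \frac{271551579829}{1839804522} \approx -147.6$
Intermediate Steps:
$N = 1000$ ($N = \left(-5\right) \left(-200\right) = 1000$)
$S{\left(v \right)} = 13 + v$ ($S{\left(v \right)} = v - -13 = v + 13 = 13 + v$)
$H{\left(u,C \right)} = -445 + \frac{u \left(53 + u\right)}{-26 + u}$ ($H{\left(u,C \right)} = \frac{53 + u}{-26 + u} u - 445 = \frac{u \left(53 + u\right)}{-26 + u} - 445 = -445 + \frac{u \left(53 + u\right)}{-26 + u}$)
$\frac{H{\left(-693,612 \right)}}{2526} - \frac{149091}{S{\left(N \right)}} = \frac{\frac{1}{-26 - 693} \left(11570 + \left(-693\right)^{2} - -271656\right)}{2526} - \frac{149091}{13 + 1000} = \frac{11570 + 480249 + 271656}{-719} \cdot \frac{1}{2526} - \frac{149091}{1013} = \left(- \frac{1}{719}\right) 763475 \cdot \frac{1}{2526} - \frac{149091}{1013} = \left(- \frac{763475}{719}\right) \frac{1}{2526} - \frac{149091}{1013} = - \frac{763475}{1816194} - \frac{149091}{1013} = - \frac{271551579829}{1839804522}$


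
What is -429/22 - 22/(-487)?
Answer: -18949/974 ≈ -19.455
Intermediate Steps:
-429/22 - 22/(-487) = -429*1/22 - 22*(-1/487) = -39/2 + 22/487 = -18949/974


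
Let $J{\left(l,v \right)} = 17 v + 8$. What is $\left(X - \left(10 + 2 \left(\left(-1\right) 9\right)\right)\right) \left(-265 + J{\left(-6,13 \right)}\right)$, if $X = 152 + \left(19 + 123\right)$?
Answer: $-10872$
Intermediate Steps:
$J{\left(l,v \right)} = 8 + 17 v$
$X = 294$ ($X = 152 + 142 = 294$)
$\left(X - \left(10 + 2 \left(\left(-1\right) 9\right)\right)\right) \left(-265 + J{\left(-6,13 \right)}\right) = \left(294 - \left(10 + 2 \left(\left(-1\right) 9\right)\right)\right) \left(-265 + \left(8 + 17 \cdot 13\right)\right) = \left(294 - -8\right) \left(-265 + \left(8 + 221\right)\right) = \left(294 + \left(18 - 10\right)\right) \left(-265 + 229\right) = \left(294 + 8\right) \left(-36\right) = 302 \left(-36\right) = -10872$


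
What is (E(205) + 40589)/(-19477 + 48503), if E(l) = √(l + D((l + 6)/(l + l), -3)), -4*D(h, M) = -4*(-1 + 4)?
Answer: 40589/29026 + 2*√13/14513 ≈ 1.3989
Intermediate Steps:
D(h, M) = 3 (D(h, M) = -(-1)*(-1 + 4) = -(-1)*3 = -¼*(-12) = 3)
E(l) = √(3 + l) (E(l) = √(l + 3) = √(3 + l))
(E(205) + 40589)/(-19477 + 48503) = (√(3 + 205) + 40589)/(-19477 + 48503) = (√208 + 40589)/29026 = (4*√13 + 40589)*(1/29026) = (40589 + 4*√13)*(1/29026) = 40589/29026 + 2*√13/14513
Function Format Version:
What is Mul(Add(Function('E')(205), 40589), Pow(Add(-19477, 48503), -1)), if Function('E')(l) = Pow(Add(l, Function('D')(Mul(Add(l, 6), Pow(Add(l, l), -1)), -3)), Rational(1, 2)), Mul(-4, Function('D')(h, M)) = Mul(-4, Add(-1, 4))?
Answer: Add(Rational(40589, 29026), Mul(Rational(2, 14513), Pow(13, Rational(1, 2)))) ≈ 1.3989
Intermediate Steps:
Function('D')(h, M) = 3 (Function('D')(h, M) = Mul(Rational(-1, 4), Mul(-4, Add(-1, 4))) = Mul(Rational(-1, 4), Mul(-4, 3)) = Mul(Rational(-1, 4), -12) = 3)
Function('E')(l) = Pow(Add(3, l), Rational(1, 2)) (Function('E')(l) = Pow(Add(l, 3), Rational(1, 2)) = Pow(Add(3, l), Rational(1, 2)))
Mul(Add(Function('E')(205), 40589), Pow(Add(-19477, 48503), -1)) = Mul(Add(Pow(Add(3, 205), Rational(1, 2)), 40589), Pow(Add(-19477, 48503), -1)) = Mul(Add(Pow(208, Rational(1, 2)), 40589), Pow(29026, -1)) = Mul(Add(Mul(4, Pow(13, Rational(1, 2))), 40589), Rational(1, 29026)) = Mul(Add(40589, Mul(4, Pow(13, Rational(1, 2)))), Rational(1, 29026)) = Add(Rational(40589, 29026), Mul(Rational(2, 14513), Pow(13, Rational(1, 2))))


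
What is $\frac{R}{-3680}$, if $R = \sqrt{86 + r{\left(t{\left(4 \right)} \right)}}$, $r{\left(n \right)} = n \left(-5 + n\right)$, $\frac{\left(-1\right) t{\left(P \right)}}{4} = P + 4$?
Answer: $- \frac{\sqrt{1270}}{3680} \approx -0.009684$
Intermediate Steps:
$t{\left(P \right)} = -16 - 4 P$ ($t{\left(P \right)} = - 4 \left(P + 4\right) = - 4 \left(4 + P\right) = -16 - 4 P$)
$R = \sqrt{1270}$ ($R = \sqrt{86 + \left(-16 - 16\right) \left(-5 - 32\right)} = \sqrt{86 - 32 \left(-5 - 32\right)} = \sqrt{86 - -1184} = \sqrt{86 + 1184} = \sqrt{1270} \approx 35.637$)
$\frac{R}{-3680} = \frac{\sqrt{1270}}{-3680} = \sqrt{1270} \left(- \frac{1}{3680}\right) = - \frac{\sqrt{1270}}{3680}$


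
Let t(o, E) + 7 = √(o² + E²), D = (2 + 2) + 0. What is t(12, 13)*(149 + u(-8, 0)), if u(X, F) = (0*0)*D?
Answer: -1043 + 149*√313 ≈ 1593.1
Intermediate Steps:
D = 4 (D = 4 + 0 = 4)
u(X, F) = 0 (u(X, F) = (0*0)*4 = 0*4 = 0)
t(o, E) = -7 + √(E² + o²) (t(o, E) = -7 + √(o² + E²) = -7 + √(E² + o²))
t(12, 13)*(149 + u(-8, 0)) = (-7 + √(13² + 12²))*(149 + 0) = (-7 + √(169 + 144))*149 = (-7 + √313)*149 = -1043 + 149*√313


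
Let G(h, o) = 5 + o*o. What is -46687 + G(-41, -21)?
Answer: -46241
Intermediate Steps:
G(h, o) = 5 + o²
-46687 + G(-41, -21) = -46687 + (5 + (-21)²) = -46687 + (5 + 441) = -46687 + 446 = -46241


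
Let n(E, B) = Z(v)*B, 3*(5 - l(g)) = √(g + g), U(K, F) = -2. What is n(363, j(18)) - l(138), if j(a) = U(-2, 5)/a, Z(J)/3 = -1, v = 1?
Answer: -14/3 + 2*√69/3 ≈ 0.87108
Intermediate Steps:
Z(J) = -3 (Z(J) = 3*(-1) = -3)
j(a) = -2/a
l(g) = 5 - √2*√g/3 (l(g) = 5 - √(g + g)/3 = 5 - √2*√g/3)
n(E, B) = -3*B
n(363, j(18)) - l(138) = -(-6)/18 - (5 - √2*√138/3) = -(-6)/18 - (5 - 2*√69/3) = -3*(-⅑) + (-5 + 2*√69/3) = ⅓ + (-5 + 2*√69/3) = -14/3 + 2*√69/3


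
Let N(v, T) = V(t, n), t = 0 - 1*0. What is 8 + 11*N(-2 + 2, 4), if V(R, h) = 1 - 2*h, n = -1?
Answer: 41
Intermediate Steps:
t = 0 (t = 0 + 0 = 0)
V(R, h) = 1 - 2*h
N(v, T) = 3 (N(v, T) = 1 - 2*(-1) = 1 + 2 = 3)
8 + 11*N(-2 + 2, 4) = 8 + 11*3 = 8 + 33 = 41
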